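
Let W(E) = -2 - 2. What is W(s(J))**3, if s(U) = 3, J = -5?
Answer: -64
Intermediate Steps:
W(E) = -4
W(s(J))**3 = (-4)**3 = -64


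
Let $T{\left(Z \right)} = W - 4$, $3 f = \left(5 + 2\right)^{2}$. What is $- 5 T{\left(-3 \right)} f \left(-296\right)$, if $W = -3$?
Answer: $- \frac{507640}{3} \approx -1.6921 \cdot 10^{5}$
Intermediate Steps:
$f = \frac{49}{3}$ ($f = \frac{\left(5 + 2\right)^{2}}{3} = \frac{7^{2}}{3} = \frac{1}{3} \cdot 49 = \frac{49}{3} \approx 16.333$)
$T{\left(Z \right)} = -7$ ($T{\left(Z \right)} = -3 - 4 = -7$)
$- 5 T{\left(-3 \right)} f \left(-296\right) = \left(-5\right) \left(-7\right) \frac{49}{3} \left(-296\right) = 35 \cdot \frac{49}{3} \left(-296\right) = \frac{1715}{3} \left(-296\right) = - \frac{507640}{3}$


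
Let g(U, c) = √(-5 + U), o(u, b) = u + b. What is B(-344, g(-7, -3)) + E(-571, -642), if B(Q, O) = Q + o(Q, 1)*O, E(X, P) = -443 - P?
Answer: -145 - 686*I*√3 ≈ -145.0 - 1188.2*I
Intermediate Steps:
o(u, b) = b + u
B(Q, O) = Q + O*(1 + Q) (B(Q, O) = Q + (1 + Q)*O = Q + O*(1 + Q))
B(-344, g(-7, -3)) + E(-571, -642) = (-344 + √(-5 - 7)*(1 - 344)) + (-443 - 1*(-642)) = (-344 + √(-12)*(-343)) + (-443 + 642) = (-344 + (2*I*√3)*(-343)) + 199 = (-344 - 686*I*√3) + 199 = -145 - 686*I*√3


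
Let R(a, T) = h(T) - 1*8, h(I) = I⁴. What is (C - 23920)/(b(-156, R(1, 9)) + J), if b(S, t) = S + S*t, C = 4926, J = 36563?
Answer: 18994/985861 ≈ 0.019266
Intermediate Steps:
R(a, T) = -8 + T⁴ (R(a, T) = T⁴ - 1*8 = T⁴ - 8 = -8 + T⁴)
(C - 23920)/(b(-156, R(1, 9)) + J) = (4926 - 23920)/(-156*(1 + (-8 + 9⁴)) + 36563) = -18994/(-156*(1 + (-8 + 6561)) + 36563) = -18994/(-156*(1 + 6553) + 36563) = -18994/(-156*6554 + 36563) = -18994/(-1022424 + 36563) = -18994/(-985861) = -18994*(-1/985861) = 18994/985861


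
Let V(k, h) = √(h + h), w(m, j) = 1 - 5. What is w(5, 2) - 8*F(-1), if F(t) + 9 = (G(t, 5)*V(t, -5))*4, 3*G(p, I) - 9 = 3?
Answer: 68 - 128*I*√10 ≈ 68.0 - 404.77*I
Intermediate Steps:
w(m, j) = -4
G(p, I) = 4 (G(p, I) = 3 + (⅓)*3 = 3 + 1 = 4)
V(k, h) = √2*√h (V(k, h) = √(2*h) = √2*√h)
F(t) = -9 + 16*I*√10 (F(t) = -9 + (4*(√2*√(-5)))*4 = -9 + (4*(√2*(I*√5)))*4 = -9 + (4*(I*√10))*4 = -9 + (4*I*√10)*4 = -9 + 16*I*√10)
w(5, 2) - 8*F(-1) = -4 - 8*(-9 + 16*I*√10) = -4 + (72 - 128*I*√10) = 68 - 128*I*√10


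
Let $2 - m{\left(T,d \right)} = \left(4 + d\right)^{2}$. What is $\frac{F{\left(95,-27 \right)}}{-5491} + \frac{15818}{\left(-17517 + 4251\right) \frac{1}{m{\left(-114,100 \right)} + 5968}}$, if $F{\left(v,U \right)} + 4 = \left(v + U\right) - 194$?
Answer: $\frac{19132226924}{3311073} \approx 5778.3$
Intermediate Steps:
$m{\left(T,d \right)} = 2 - \left(4 + d\right)^{2}$
$F{\left(v,U \right)} = -198 + U + v$ ($F{\left(v,U \right)} = -4 - \left(194 - U - v\right) = -4 + \left(-194 + U + v\right) = -198 + U + v$)
$\frac{F{\left(95,-27 \right)}}{-5491} + \frac{15818}{\left(-17517 + 4251\right) \frac{1}{m{\left(-114,100 \right)} + 5968}} = \frac{-198 - 27 + 95}{-5491} + \frac{15818}{\left(-17517 + 4251\right) \frac{1}{\left(2 - \left(4 + 100\right)^{2}\right) + 5968}} = \left(-130\right) \left(- \frac{1}{5491}\right) + \frac{15818}{\left(-13266\right) \frac{1}{\left(2 - 104^{2}\right) + 5968}} = \frac{130}{5491} + \frac{15818}{\left(-13266\right) \frac{1}{\left(2 - 10816\right) + 5968}} = \frac{130}{5491} + \frac{15818}{\left(-13266\right) \frac{1}{-10814 + 5968}} = \frac{130}{5491} + \frac{15818}{\left(-13266\right) \frac{1}{-4846}} = \frac{130}{5491} + \frac{15818}{\left(-13266\right) \left(- \frac{1}{4846}\right)} = \frac{130}{5491} + \frac{15818}{\frac{6633}{2423}} = \frac{130}{5491} + 15818 \cdot \frac{2423}{6633} = \frac{130}{5491} + \frac{3484274}{603} = \frac{19132226924}{3311073}$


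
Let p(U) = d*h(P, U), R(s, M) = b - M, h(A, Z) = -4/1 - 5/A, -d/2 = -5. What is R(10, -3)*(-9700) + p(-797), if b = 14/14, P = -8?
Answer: -155335/4 ≈ -38834.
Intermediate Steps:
d = 10 (d = -2*(-5) = 10)
b = 1 (b = 14*(1/14) = 1)
h(A, Z) = -4 - 5/A (h(A, Z) = -4*1 - 5/A = -4 - 5/A)
R(s, M) = 1 - M
p(U) = -135/4 (p(U) = 10*(-4 - 5/(-8)) = 10*(-4 - 5*(-⅛)) = 10*(-4 + 5/8) = 10*(-27/8) = -135/4)
R(10, -3)*(-9700) + p(-797) = (1 - 1*(-3))*(-9700) - 135/4 = (1 + 3)*(-9700) - 135/4 = 4*(-9700) - 135/4 = -38800 - 135/4 = -155335/4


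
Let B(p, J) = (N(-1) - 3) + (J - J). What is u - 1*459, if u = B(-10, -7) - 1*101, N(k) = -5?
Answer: -568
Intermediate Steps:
B(p, J) = -8 (B(p, J) = (-5 - 3) + (J - J) = -8 + 0 = -8)
u = -109 (u = -8 - 1*101 = -8 - 101 = -109)
u - 1*459 = -109 - 1*459 = -109 - 459 = -568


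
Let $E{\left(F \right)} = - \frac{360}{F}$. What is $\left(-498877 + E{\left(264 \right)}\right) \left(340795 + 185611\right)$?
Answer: $- \frac{2888738202772}{11} \approx -2.6261 \cdot 10^{11}$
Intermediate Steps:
$\left(-498877 + E{\left(264 \right)}\right) \left(340795 + 185611\right) = \left(-498877 - \frac{360}{264}\right) \left(340795 + 185611\right) = \left(-498877 - \frac{15}{11}\right) 526406 = \left(- \frac{5487662}{11}\right) 526406 = - \frac{2888738202772}{11}$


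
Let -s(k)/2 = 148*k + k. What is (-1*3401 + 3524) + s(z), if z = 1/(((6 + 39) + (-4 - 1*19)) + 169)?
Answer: 23195/191 ≈ 121.44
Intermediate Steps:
z = 1/191 (z = 1/((45 + (-4 - 19)) + 169) = 1/((45 - 23) + 169) = 1/(22 + 169) = 1/191 ≈ 0.0052356)
s(k) = -298*k (s(k) = -2*(148*k + k) = -298*k)
(-1*3401 + 3524) + s(z) = (-1*3401 + 3524) - 298*1/191 = (-3401 + 3524) - 298/191 = 123 - 298/191 = 23195/191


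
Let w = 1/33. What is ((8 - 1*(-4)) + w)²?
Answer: 157609/1089 ≈ 144.73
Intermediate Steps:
w = 1/33 ≈ 0.030303
((8 - 1*(-4)) + w)² = ((8 - 1*(-4)) + 1/33)² = ((8 + 4) + 1/33)² = (12 + 1/33)² = (397/33)² = 157609/1089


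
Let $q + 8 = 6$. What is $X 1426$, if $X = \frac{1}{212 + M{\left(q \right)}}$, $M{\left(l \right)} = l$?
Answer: $\frac{713}{105} \approx 6.7905$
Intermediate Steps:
$q = -2$ ($q = -8 + 6 = -2$)
$X = \frac{1}{210}$ ($X = \frac{1}{212 - 2} = \frac{1}{210} \approx 0.0047619$)
$X 1426 = \frac{1}{210} \cdot 1426 = \frac{713}{105}$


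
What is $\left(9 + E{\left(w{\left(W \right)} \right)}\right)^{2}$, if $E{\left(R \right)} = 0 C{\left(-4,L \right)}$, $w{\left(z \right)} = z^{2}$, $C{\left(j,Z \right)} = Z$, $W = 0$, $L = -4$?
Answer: $81$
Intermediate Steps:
$E{\left(R \right)} = 0$ ($E{\left(R \right)} = 0 \left(-4\right) = 0$)
$\left(9 + E{\left(w{\left(W \right)} \right)}\right)^{2} = \left(9 + 0\right)^{2} = 9^{2} = 81$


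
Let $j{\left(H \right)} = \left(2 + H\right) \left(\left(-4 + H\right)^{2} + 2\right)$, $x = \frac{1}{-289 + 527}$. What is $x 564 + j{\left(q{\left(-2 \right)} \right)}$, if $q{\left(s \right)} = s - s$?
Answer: $\frac{4566}{119} \approx 38.37$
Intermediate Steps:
$x = \frac{1}{238} \approx 0.0042017$
$q{\left(s \right)} = 0$
$j{\left(H \right)} = \left(2 + H\right) \left(2 + \left(-4 + H\right)^{2}\right)$
$x 564 + j{\left(q{\left(-2 \right)} \right)} = \frac{1}{238} \cdot 564 + \left(36 + 0^{3} - 6 \cdot 0^{2} + 2 \cdot 0\right) = \frac{282}{119} + \left(36 + 0 - 0 + 0\right) = \frac{282}{119} + \left(36 + 0 + 0 + 0\right) = \frac{282}{119} + 36 = \frac{4566}{119}$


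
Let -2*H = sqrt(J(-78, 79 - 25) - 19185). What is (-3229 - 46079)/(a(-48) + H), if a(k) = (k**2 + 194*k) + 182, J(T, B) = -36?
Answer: 1346305632/186396325 - 98616*I*sqrt(19221)/186396325 ≈ 7.2228 - 0.07335*I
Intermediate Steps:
H = -I*sqrt(19221)/2 (H = -sqrt(-36 - 19185)/2 = -I*sqrt(19221)/2 ≈ -69.32*I)
a(k) = 182 + k**2 + 194*k
(-3229 - 46079)/(a(-48) + H) = (-3229 - 46079)/((182 + (-48)**2 + 194*(-48)) - I*sqrt(19221)/2) = -49308/((182 + 2304 - 9312) - I*sqrt(19221)/2) = -49308/(-6826 - I*sqrt(19221)/2)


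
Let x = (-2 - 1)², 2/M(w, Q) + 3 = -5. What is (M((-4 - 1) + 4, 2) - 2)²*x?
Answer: 729/16 ≈ 45.563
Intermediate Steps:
M(w, Q) = -¼ (M(w, Q) = 2/(-3 - 5) = 2/(-8) = 2*(-⅛) = -¼)
x = 9 (x = (-3)² = 9)
(M((-4 - 1) + 4, 2) - 2)²*x = (-¼ - 2)²*9 = (-9/4)²*9 = (81/16)*9 = 729/16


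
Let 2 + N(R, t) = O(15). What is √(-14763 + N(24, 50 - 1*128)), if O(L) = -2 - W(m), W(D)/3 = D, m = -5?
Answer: 4*I*√922 ≈ 121.46*I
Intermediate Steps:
W(D) = 3*D
O(L) = 13 (O(L) = -2 - 3*(-5) = -2 - 1*(-15) = -2 + 15 = 13)
N(R, t) = 11 (N(R, t) = -2 + 13 = 11)
√(-14763 + N(24, 50 - 1*128)) = √(-14763 + 11) = √(-14752) = 4*I*√922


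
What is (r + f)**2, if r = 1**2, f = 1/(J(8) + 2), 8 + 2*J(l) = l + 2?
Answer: 16/9 ≈ 1.7778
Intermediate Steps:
J(l) = -3 + l/2 (J(l) = -4 + (l + 2)/2 = -4 + (2 + l)/2 = -4 + (1 + l/2) = -3 + l/2)
f = 1/3 (f = 1/((-3 + (1/2)*8) + 2) = 1/((-3 + 4) + 2) = 1/(1 + 2) = 1/3 ≈ 0.33333)
r = 1
(r + f)**2 = (1 + 1/3)**2 = (4/3)**2 = 16/9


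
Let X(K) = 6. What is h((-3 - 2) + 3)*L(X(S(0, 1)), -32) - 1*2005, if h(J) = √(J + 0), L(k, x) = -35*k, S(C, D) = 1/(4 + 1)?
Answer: -2005 - 210*I*√2 ≈ -2005.0 - 296.98*I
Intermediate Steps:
S(C, D) = ⅕ (S(C, D) = 1/5 = ⅕)
h(J) = √J
h((-3 - 2) + 3)*L(X(S(0, 1)), -32) - 1*2005 = √((-3 - 2) + 3)*(-35*6) - 1*2005 = √(-5 + 3)*(-210) - 2005 = √(-2)*(-210) - 2005 = (I*√2)*(-210) - 2005 = -210*I*√2 - 2005 = -2005 - 210*I*√2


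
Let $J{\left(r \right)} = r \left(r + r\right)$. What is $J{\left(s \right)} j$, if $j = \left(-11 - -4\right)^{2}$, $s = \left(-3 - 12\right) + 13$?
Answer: $392$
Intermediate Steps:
$s = -2$ ($s = -15 + 13 = -2$)
$j = 49$ ($j = \left(-11 + 4\right)^{2} = \left(-7\right)^{2} = 49$)
$J{\left(r \right)} = 2 r^{2}$ ($J{\left(r \right)} = r 2 r = 2 r^{2}$)
$J{\left(s \right)} j = 2 \left(-2\right)^{2} \cdot 49 = 2 \cdot 4 \cdot 49 = 8 \cdot 49 = 392$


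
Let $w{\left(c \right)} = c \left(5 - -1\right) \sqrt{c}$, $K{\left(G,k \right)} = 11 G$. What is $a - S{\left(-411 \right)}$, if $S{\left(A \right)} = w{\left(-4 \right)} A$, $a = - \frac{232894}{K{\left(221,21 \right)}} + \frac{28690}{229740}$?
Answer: $- \frac{5343532217}{55849794} - 19728 i \approx -95.677 - 19728.0 i$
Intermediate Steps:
$a = - \frac{5343532217}{55849794}$ ($a = - \frac{232894}{11 \cdot 221} + \frac{28690}{229740} = - \frac{232894}{2431} + 28690 \cdot \frac{1}{229740} = \left(-232894\right) \frac{1}{2431} + \frac{2869}{22974} = - \frac{232894}{2431} + \frac{2869}{22974} = - \frac{5343532217}{55849794} \approx -95.677$)
$w{\left(c \right)} = 6 c^{\frac{3}{2}}$ ($w{\left(c \right)} = c \left(5 + 1\right) \sqrt{c} = c 6 \sqrt{c} = 6 c \sqrt{c} = 6 c^{\frac{3}{2}}$)
$S{\left(A \right)} = - 48 i A$ ($S{\left(A \right)} = 6 \left(-4\right)^{\frac{3}{2}} A = 6 \left(- 8 i\right) A = - 48 i A$)
$a - S{\left(-411 \right)} = - \frac{5343532217}{55849794} - \left(-48\right) i \left(-411\right) = - \frac{5343532217}{55849794} - 19728 i$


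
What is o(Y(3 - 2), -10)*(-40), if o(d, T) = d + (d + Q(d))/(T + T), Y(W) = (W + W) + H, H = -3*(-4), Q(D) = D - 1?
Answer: -506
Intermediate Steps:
Q(D) = -1 + D
H = 12
Y(W) = 12 + 2*W (Y(W) = (W + W) + 12 = 2*W + 12 = 12 + 2*W)
o(d, T) = d + (-1 + 2*d)/(2*T) (o(d, T) = d + (d + (-1 + d))/(T + T) = d + (-1 + 2*d)/((2*T)) = d + (-1 + 2*d)*(1/(2*T)) = d + (-1 + 2*d)/(2*T))
o(Y(3 - 2), -10)*(-40) = ((-1/2 + (12 + 2*(3 - 2)) - 10*(12 + 2*(3 - 2)))/(-10))*(-40) = -(-1/2 + (12 + 2*1) - 10*(12 + 2*1))/10*(-40) = -(-1/2 + (12 + 2) - 10*(12 + 2))/10*(-40) = -(-1/2 + 14 - 10*14)/10*(-40) = -(-1/2 + 14 - 140)/10*(-40) = -1/10*(-253/2)*(-40) = (253/20)*(-40) = -506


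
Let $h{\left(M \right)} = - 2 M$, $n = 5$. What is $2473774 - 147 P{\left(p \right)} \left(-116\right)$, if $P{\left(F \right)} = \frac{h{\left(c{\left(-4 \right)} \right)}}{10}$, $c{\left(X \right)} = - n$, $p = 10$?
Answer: $2490826$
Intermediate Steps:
$c{\left(X \right)} = -5$ ($c{\left(X \right)} = \left(-1\right) 5 = -5$)
$P{\left(F \right)} = 1$ ($P{\left(F \right)} = \frac{\left(-2\right) \left(-5\right)}{10} = 10 \cdot \frac{1}{10} = 1$)
$2473774 - 147 P{\left(p \right)} \left(-116\right) = 2473774 - 147 \cdot 1 \left(-116\right) = 2473774 - 147 \left(-116\right) = 2473774 - -17052 = 2473774 + 17052 = 2490826$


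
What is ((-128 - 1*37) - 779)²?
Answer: 891136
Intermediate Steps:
((-128 - 1*37) - 779)² = ((-128 - 37) - 779)² = (-165 - 779)² = (-944)² = 891136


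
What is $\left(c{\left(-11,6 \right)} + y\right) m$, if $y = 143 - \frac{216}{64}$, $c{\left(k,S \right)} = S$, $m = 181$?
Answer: $\frac{210865}{8} \approx 26358.0$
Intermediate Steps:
$y = \frac{1117}{8}$ ($y = 143 - \frac{27}{8} = \frac{1117}{8} \approx 139.63$)
$\left(c{\left(-11,6 \right)} + y\right) m = \left(6 + \frac{1117}{8}\right) 181 = \frac{1165}{8} \cdot 181 = \frac{210865}{8}$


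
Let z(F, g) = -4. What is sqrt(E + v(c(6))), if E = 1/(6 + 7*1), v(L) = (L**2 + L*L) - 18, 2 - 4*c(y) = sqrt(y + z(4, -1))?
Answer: sqrt(-11609 - 338*sqrt(2))/26 ≈ 4.2285*I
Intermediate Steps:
c(y) = 1/2 - sqrt(-4 + y)/4 (c(y) = 1/2 - sqrt(y - 4)/4 = 1/2 - sqrt(-4 + y)/4)
v(L) = -18 + 2*L**2 (v(L) = (L**2 + L**2) - 18 = 2*L**2 - 18 = -18 + 2*L**2)
E = 1/13 (E = 1/(6 + 7) = 1/13 ≈ 0.076923)
sqrt(E + v(c(6))) = sqrt(1/13 + (-18 + 2*(1/2 - sqrt(-4 + 6)/4)**2)) = sqrt(1/13 + (-18 + 2*(1/2 - sqrt(2)/4)**2)) = sqrt(-233/13 + 2*(1/2 - sqrt(2)/4)**2)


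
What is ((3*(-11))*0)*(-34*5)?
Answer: 0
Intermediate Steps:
((3*(-11))*0)*(-34*5) = -33*0*(-170) = 0*(-170) = 0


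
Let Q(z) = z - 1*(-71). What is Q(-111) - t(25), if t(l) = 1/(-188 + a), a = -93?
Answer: -11239/281 ≈ -39.996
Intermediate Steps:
Q(z) = 71 + z (Q(z) = z + 71 = 71 + z)
t(l) = -1/281 (t(l) = 1/(-188 - 93) = 1/(-281) = -1/281)
Q(-111) - t(25) = (71 - 111) - 1*(-1/281) = -40 + 1/281 = -11239/281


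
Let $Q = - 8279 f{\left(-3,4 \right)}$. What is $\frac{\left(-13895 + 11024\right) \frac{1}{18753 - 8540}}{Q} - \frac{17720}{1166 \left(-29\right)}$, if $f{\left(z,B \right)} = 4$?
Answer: $\frac{2996621992877}{5718179161156} \approx 0.52405$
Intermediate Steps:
$Q = -33116$ ($Q = \left(-8279\right) 4 = -33116$)
$\frac{\left(-13895 + 11024\right) \frac{1}{18753 - 8540}}{Q} - \frac{17720}{1166 \left(-29\right)} = \frac{\left(-13895 + 11024\right) \frac{1}{18753 - 8540}}{-33116} - \frac{17720}{1166 \left(-29\right)} = - \frac{2871}{10213} \left(- \frac{1}{33116}\right) - \frac{17720}{-33814} = \left(-2871\right) \frac{1}{10213} \left(- \frac{1}{33116}\right) - - \frac{8860}{16907} = \left(- \frac{2871}{10213}\right) \left(- \frac{1}{33116}\right) + \frac{8860}{16907} = \frac{2871}{338213708} + \frac{8860}{16907} = \frac{2996621992877}{5718179161156}$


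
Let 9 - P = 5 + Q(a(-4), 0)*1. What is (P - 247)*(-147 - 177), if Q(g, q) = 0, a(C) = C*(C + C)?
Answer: 78732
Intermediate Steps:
a(C) = 2*C**2 (a(C) = C*(2*C) = 2*C**2)
P = 4 (P = 9 - (5 + 0*1) = 9 - (5 + 0) = 9 - 1*5 = 9 - 5 = 4)
(P - 247)*(-147 - 177) = (4 - 247)*(-147 - 177) = -243*(-324) = 78732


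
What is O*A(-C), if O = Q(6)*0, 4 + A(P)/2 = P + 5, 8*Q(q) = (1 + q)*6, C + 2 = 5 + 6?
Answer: 0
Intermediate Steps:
C = 9 (C = -2 + (5 + 6) = -2 + 11 = 9)
Q(q) = ¾ + 3*q/4 (Q(q) = ((1 + q)*6)/8 = (6 + 6*q)/8 = ¾ + 3*q/4)
A(P) = 2 + 2*P (A(P) = -8 + 2*(P + 5) = -8 + 2*(5 + P) = -8 + (10 + 2*P) = 2 + 2*P)
O = 0 (O = (¾ + (¾)*6)*0 = (¾ + 9/2)*0 = (21/4)*0 = 0)
O*A(-C) = 0*(2 + 2*(-1*9)) = 0*(2 + 2*(-9)) = 0*(2 - 18) = 0*(-16) = 0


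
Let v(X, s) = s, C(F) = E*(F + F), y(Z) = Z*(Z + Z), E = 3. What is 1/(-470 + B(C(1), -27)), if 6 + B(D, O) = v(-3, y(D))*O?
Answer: -1/2420 ≈ -0.00041322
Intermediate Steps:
y(Z) = 2*Z² (y(Z) = Z*(2*Z) = 2*Z²)
C(F) = 6*F (C(F) = 3*(F + F) = 3*(2*F) = 6*F)
B(D, O) = -6 + 2*O*D² (B(D, O) = -6 + (2*D²)*O = -6 + 2*O*D²)
1/(-470 + B(C(1), -27)) = 1/(-470 + (-6 + 2*(-27)*(6*1)²)) = 1/(-470 + (-6 + 2*(-27)*6²)) = 1/(-470 + (-6 + 2*(-27)*36)) = 1/(-470 + (-6 - 1944)) = 1/(-470 - 1950) = 1/(-2420) = -1/2420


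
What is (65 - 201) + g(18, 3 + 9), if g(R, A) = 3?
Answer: -133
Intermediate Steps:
(65 - 201) + g(18, 3 + 9) = (65 - 201) + 3 = -136 + 3 = -133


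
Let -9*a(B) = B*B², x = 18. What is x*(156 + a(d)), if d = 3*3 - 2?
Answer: 2122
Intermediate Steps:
d = 7 (d = 9 - 2 = 7)
a(B) = -B³/9 (a(B) = -B*B²/9 = -B³/9)
x*(156 + a(d)) = 18*(156 - ⅑*7³) = 18*(156 - ⅑*343) = 18*(156 - 343/9) = 18*(1061/9) = 2122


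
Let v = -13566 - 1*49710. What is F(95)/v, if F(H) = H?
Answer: -95/63276 ≈ -0.0015014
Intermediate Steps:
v = -63276 (v = -13566 - 49710 = -63276)
F(95)/v = 95/(-63276) = 95*(-1/63276) = -95/63276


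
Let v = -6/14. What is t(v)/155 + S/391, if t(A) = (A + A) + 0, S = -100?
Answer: -110846/424235 ≈ -0.26128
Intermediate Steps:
v = -3/7 (v = -6*1/14 = -3/7 ≈ -0.42857)
t(A) = 2*A (t(A) = 2*A + 0 = 2*A)
t(v)/155 + S/391 = (2*(-3/7))/155 - 100/391 = -6/7*1/155 - 100*1/391 = -6/1085 - 100/391 = -110846/424235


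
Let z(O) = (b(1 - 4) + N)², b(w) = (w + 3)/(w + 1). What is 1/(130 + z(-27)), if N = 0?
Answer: 1/130 ≈ 0.0076923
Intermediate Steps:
b(w) = (3 + w)/(1 + w)
z(O) = 0 (z(O) = ((3 + (1 - 4))/(1 + (1 - 4)) + 0)² = ((3 - 3)/(1 - 3) + 0)² = (0/(-2) + 0)² = (-½*0 + 0)² = (0 + 0)² = 0² = 0)
1/(130 + z(-27)) = 1/(130 + 0) = 1/130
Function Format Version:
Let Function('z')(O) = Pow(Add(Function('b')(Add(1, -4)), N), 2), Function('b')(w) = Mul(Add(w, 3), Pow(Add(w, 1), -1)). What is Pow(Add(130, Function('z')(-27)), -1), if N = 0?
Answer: Rational(1, 130) ≈ 0.0076923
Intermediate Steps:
Function('b')(w) = Mul(Pow(Add(1, w), -1), Add(3, w)) (Function('b')(w) = Mul(Add(3, w), Pow(Add(1, w), -1)) = Mul(Pow(Add(1, w), -1), Add(3, w)))
Function('z')(O) = 0 (Function('z')(O) = Pow(Add(Mul(Pow(Add(1, Add(1, -4)), -1), Add(3, Add(1, -4))), 0), 2) = Pow(Add(Mul(Pow(Add(1, -3), -1), Add(3, -3)), 0), 2) = Pow(Add(Mul(Pow(-2, -1), 0), 0), 2) = Pow(Add(Mul(Rational(-1, 2), 0), 0), 2) = Pow(Add(0, 0), 2) = Pow(0, 2) = 0)
Pow(Add(130, Function('z')(-27)), -1) = Pow(Add(130, 0), -1) = Pow(130, -1) = Rational(1, 130)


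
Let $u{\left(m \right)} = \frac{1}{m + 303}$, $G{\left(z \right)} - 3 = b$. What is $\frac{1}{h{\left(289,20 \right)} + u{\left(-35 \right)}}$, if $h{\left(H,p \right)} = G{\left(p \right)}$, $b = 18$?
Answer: $\frac{268}{5629} \approx 0.047611$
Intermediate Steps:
$G{\left(z \right)} = 21$ ($G{\left(z \right)} = 3 + 18 = 21$)
$u{\left(m \right)} = \frac{1}{303 + m}$
$h{\left(H,p \right)} = 21$
$\frac{1}{h{\left(289,20 \right)} + u{\left(-35 \right)}} = \frac{1}{21 + \frac{1}{303 - 35}} = \frac{1}{21 + \frac{1}{268}} = \frac{1}{\frac{5629}{268}} = \frac{268}{5629}$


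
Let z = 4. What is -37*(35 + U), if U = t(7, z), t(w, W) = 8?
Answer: -1591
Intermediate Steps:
U = 8
-37*(35 + U) = -37*(35 + 8) = -37*43 = -1591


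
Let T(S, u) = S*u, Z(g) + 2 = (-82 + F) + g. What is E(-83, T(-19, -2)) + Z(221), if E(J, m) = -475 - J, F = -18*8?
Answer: -399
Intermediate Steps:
F = -144
Z(g) = -228 + g (Z(g) = -2 + ((-82 - 144) + g) = -2 + (-226 + g) = -228 + g)
E(-83, T(-19, -2)) + Z(221) = (-475 - 1*(-83)) + (-228 + 221) = (-475 + 83) - 7 = -392 - 7 = -399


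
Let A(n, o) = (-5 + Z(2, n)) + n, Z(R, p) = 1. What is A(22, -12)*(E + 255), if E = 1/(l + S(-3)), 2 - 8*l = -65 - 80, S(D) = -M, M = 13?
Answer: 197514/43 ≈ 4593.4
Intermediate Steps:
S(D) = -13 (S(D) = -1*13 = -13)
l = 147/8 (l = ¼ - (-65 - 80)/8 = ¼ - ⅛*(-145) = ¼ + 145/8 = 147/8 ≈ 18.375)
A(n, o) = -4 + n (A(n, o) = (-5 + 1) + n = -4 + n)
E = 8/43 (E = 1/(147/8 - 13) = 1/(43/8) = 8/43 ≈ 0.18605)
A(22, -12)*(E + 255) = (-4 + 22)*(8/43 + 255) = 18*(10973/43) = 197514/43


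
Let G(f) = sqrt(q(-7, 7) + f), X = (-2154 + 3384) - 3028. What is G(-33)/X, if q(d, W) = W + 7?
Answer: -I*sqrt(19)/1798 ≈ -0.0024243*I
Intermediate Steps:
q(d, W) = 7 + W
X = -1798 (X = 1230 - 3028 = -1798)
G(f) = sqrt(14 + f) (G(f) = sqrt((7 + 7) + f) = sqrt(14 + f))
G(-33)/X = sqrt(14 - 33)/(-1798) = sqrt(-19)*(-1/1798) = (I*sqrt(19))*(-1/1798) = -I*sqrt(19)/1798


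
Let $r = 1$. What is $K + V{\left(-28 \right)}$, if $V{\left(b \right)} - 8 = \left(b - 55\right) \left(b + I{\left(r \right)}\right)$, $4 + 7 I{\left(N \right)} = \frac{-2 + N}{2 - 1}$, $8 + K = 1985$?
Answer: $\frac{30578}{7} \approx 4368.3$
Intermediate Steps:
$K = 1977$ ($K = -8 + 1985 = 1977$)
$I{\left(N \right)} = - \frac{6}{7} + \frac{N}{7}$ ($I{\left(N \right)} = - \frac{4}{7} + \frac{\left(-2 + N\right) \frac{1}{2 - 1}}{7} = - \frac{4}{7} + \frac{\left(-2 + N\right) 1^{-1}}{7} = - \frac{4}{7} + \frac{\left(-2 + N\right) 1}{7} = - \frac{4}{7} + \frac{-2 + N}{7} = - \frac{4}{7} + \left(- \frac{2}{7} + \frac{N}{7}\right) = - \frac{6}{7} + \frac{N}{7}$)
$V{\left(b \right)} = 8 + \left(-55 + b\right) \left(- \frac{5}{7} + b\right)$ ($V{\left(b \right)} = 8 + \left(b - 55\right) \left(b + \left(- \frac{6}{7} + \frac{1}{7} \cdot 1\right)\right) = 8 + \left(-55 + b\right) \left(b + \left(- \frac{6}{7} + \frac{1}{7}\right)\right) = 8 + \left(-55 + b\right) \left(b - \frac{5}{7}\right) = 8 + \left(-55 + b\right) \left(- \frac{5}{7} + b\right)$)
$K + V{\left(-28 \right)} = 1977 + \left(\frac{331}{7} + \left(-28\right)^{2} - -1560\right) = 1977 + \left(\frac{331}{7} + 784 + 1560\right) = 1977 + \frac{16739}{7} = \frac{30578}{7}$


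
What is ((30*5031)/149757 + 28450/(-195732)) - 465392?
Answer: -2273609229728083/4885372854 ≈ -4.6539e+5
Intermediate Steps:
((30*5031)/149757 + 28450/(-195732)) - 465392 = (150930*(1/149757) + 28450*(-1/195732)) - 465392 = (50310/49919 - 14225/97866) - 465392 = 4213540685/4885372854 - 465392 = -2273609229728083/4885372854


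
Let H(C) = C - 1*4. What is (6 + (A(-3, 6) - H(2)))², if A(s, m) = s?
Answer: 25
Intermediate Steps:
H(C) = -4 + C (H(C) = C - 4 = -4 + C)
(6 + (A(-3, 6) - H(2)))² = (6 + (-3 - (-4 + 2)))² = (6 + (-3 - 1*(-2)))² = (6 + (-3 + 2))² = (6 - 1)² = 5² = 25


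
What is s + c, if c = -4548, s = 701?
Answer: -3847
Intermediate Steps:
s + c = 701 - 4548 = -3847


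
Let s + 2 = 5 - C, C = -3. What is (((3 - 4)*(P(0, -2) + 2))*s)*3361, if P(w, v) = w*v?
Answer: -40332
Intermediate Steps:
P(w, v) = v*w
s = 6 (s = -2 + (5 - 1*(-3)) = -2 + (5 + 3) = -2 + 8 = 6)
(((3 - 4)*(P(0, -2) + 2))*s)*3361 = (((3 - 4)*(-2*0 + 2))*6)*3361 = (-(0 + 2)*6)*3361 = (-1*2*6)*3361 = -2*6*3361 = -12*3361 = -40332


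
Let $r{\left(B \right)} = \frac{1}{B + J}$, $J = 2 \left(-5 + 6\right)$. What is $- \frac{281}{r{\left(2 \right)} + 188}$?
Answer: $- \frac{1124}{753} \approx -1.4927$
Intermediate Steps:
$J = 2$ ($J = 2 \cdot 1 = 2$)
$r{\left(B \right)} = \frac{1}{2 + B}$ ($r{\left(B \right)} = \frac{1}{B + 2} = \frac{1}{2 + B}$)
$- \frac{281}{r{\left(2 \right)} + 188} = - \frac{281}{\frac{1}{2 + 2} + 188} = - \frac{281}{\frac{1}{4} + 188} = - \frac{281}{\frac{753}{4}} = \left(-281\right) \frac{4}{753} = - \frac{1124}{753}$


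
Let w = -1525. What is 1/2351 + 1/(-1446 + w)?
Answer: 620/6984821 ≈ 8.8764e-5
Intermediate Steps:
1/2351 + 1/(-1446 + w) = 1/2351 + 1/(-1446 - 1525) = 1/2351 + 1/(-2971) = 1/2351 - 1/2971 = 620/6984821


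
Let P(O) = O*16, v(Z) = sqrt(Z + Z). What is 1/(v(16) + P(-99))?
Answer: -99/156814 - sqrt(2)/627256 ≈ -0.00063358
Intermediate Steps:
v(Z) = sqrt(2)*sqrt(Z) (v(Z) = sqrt(2*Z) = sqrt(2)*sqrt(Z))
P(O) = 16*O
1/(v(16) + P(-99)) = 1/(sqrt(2)*sqrt(16) + 16*(-99)) = 1/(sqrt(2)*4 - 1584) = 1/(4*sqrt(2) - 1584) = 1/(-1584 + 4*sqrt(2))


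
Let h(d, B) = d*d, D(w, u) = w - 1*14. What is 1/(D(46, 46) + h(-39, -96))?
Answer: 1/1553 ≈ 0.00064391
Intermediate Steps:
D(w, u) = -14 + w (D(w, u) = w - 14 = -14 + w)
h(d, B) = d²
1/(D(46, 46) + h(-39, -96)) = 1/((-14 + 46) + (-39)²) = 1/(32 + 1521) = 1/1553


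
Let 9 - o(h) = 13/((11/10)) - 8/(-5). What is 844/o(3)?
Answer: -46420/243 ≈ -191.03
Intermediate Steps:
o(h) = -243/55 (o(h) = 9 - (13/((11/10)) - 8/(-5)) = 9 - (13/((11*(⅒))) - 8*(-⅕)) = 9 - (13/(11/10) + 8/5) = 9 - (13*(10/11) + 8/5) = 9 - (130/11 + 8/5) = 9 - 1*738/55 = 9 - 738/55 = -243/55)
844/o(3) = 844/(-243/55) = 844*(-55/243) = -46420/243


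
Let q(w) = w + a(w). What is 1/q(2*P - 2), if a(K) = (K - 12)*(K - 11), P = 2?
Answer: 1/92 ≈ 0.010870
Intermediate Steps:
a(K) = (-12 + K)*(-11 + K)
q(w) = 132 + w² - 22*w (q(w) = w + (132 + w² - 23*w) = 132 + w² - 22*w)
1/q(2*P - 2) = 1/(132 + (2*2 - 2)² - 22*(2*2 - 2)) = 1/(132 + (4 - 2)² - 22*(4 - 2)) = 1/(132 + 2² - 22*2) = 1/(132 + 4 - 44) = 1/92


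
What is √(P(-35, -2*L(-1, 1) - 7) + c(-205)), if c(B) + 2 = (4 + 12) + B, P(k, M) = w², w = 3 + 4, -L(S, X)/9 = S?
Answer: I*√142 ≈ 11.916*I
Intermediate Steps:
L(S, X) = -9*S
w = 7
P(k, M) = 49 (P(k, M) = 7² = 49)
c(B) = 14 + B (c(B) = -2 + ((4 + 12) + B) = -2 + (16 + B) = 14 + B)
√(P(-35, -2*L(-1, 1) - 7) + c(-205)) = √(49 + (14 - 205)) = √(49 - 191) = √(-142) = I*√142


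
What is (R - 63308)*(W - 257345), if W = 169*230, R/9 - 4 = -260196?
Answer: 525440240100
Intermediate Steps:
R = -2341728 (R = 36 + 9*(-260196) = 36 - 2341764 = -2341728)
W = 38870
(R - 63308)*(W - 257345) = (-2341728 - 63308)*(38870 - 257345) = -2405036*(-218475) = 525440240100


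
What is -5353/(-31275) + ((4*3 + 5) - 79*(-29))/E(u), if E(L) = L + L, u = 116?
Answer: 18356149/1813950 ≈ 10.119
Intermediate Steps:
E(L) = 2*L
-5353/(-31275) + ((4*3 + 5) - 79*(-29))/E(u) = -5353/(-31275) + ((4*3 + 5) - 79*(-29))/((2*116)) = -5353*(-1/31275) + ((12 + 5) + 2291)/232 = 5353/31275 + (17 + 2291)*(1/232) = 5353/31275 + 2308*(1/232) = 5353/31275 + 577/58 = 18356149/1813950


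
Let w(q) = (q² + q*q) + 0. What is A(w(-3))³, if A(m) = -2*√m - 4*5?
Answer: -12320 - 7632*√2 ≈ -23113.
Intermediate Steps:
w(q) = 2*q² (w(q) = (q² + q²) + 0 = 2*q² + 0 = 2*q²)
A(m) = -20 - 2*√m (A(m) = -2*√m - 20 = -20 - 2*√m)
A(w(-3))³ = (-20 - 2*3*√2)³ = (-20 - 6*√2)³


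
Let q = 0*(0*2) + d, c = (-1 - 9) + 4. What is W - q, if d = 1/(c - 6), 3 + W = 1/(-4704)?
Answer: -13721/4704 ≈ -2.9169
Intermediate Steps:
W = -14113/4704 (W = -3 + 1/(-4704) = -3 - 1/4704 = -14113/4704 ≈ -3.0002)
c = -6 (c = -10 + 4 = -6)
d = -1/12 (d = 1/(-6 - 6) = 1/(-12) = -1/12 ≈ -0.083333)
q = -1/12 (q = 0*(0*2) - 1/12 = 0*0 - 1/12 = 0 - 1/12 = -1/12 ≈ -0.083333)
W - q = -14113/4704 - 1*(-1/12) = -14113/4704 + 1/12 = -13721/4704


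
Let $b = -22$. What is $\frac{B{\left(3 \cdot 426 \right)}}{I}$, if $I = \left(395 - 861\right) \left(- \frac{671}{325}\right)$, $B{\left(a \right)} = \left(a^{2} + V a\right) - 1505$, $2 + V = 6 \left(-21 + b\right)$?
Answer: $\frac{422337175}{312686} \approx 1350.7$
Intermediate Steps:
$V = -260$ ($V = -2 + 6 \left(-21 - 22\right) = -2 + 6 \left(-43\right) = -2 - 258 = -260$)
$B{\left(a \right)} = -1505 + a^{2} - 260 a$ ($B{\left(a \right)} = \left(a^{2} - 260 a\right) - 1505 = -1505 + a^{2} - 260 a$)
$I = \frac{312686}{325}$ ($I = - 466 \left(\left(-671\right) \frac{1}{325}\right) = \left(-466\right) \left(- \frac{671}{325}\right) = \frac{312686}{325} \approx 962.11$)
$\frac{B{\left(3 \cdot 426 \right)}}{I} = \frac{-1505 + \left(3 \cdot 426\right)^{2} - 260 \cdot 3 \cdot 426}{\frac{312686}{325}} = \left(-1505 + 1278^{2} - 332280\right) \frac{325}{312686} = \left(-1505 + 1633284 - 332280\right) \frac{325}{312686} = 1299499 \cdot \frac{325}{312686} = \frac{422337175}{312686}$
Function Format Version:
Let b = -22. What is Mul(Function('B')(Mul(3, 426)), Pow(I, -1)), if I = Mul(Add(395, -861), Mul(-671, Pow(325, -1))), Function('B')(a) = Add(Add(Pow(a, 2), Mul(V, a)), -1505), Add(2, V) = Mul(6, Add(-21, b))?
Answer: Rational(422337175, 312686) ≈ 1350.7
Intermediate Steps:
V = -260 (V = Add(-2, Mul(6, Add(-21, -22))) = Add(-2, Mul(6, -43)) = Add(-2, -258) = -260)
Function('B')(a) = Add(-1505, Pow(a, 2), Mul(-260, a)) (Function('B')(a) = Add(Add(Pow(a, 2), Mul(-260, a)), -1505) = Add(-1505, Pow(a, 2), Mul(-260, a)))
I = Rational(312686, 325) (I = Mul(-466, Mul(-671, Rational(1, 325))) = Mul(-466, Rational(-671, 325)) = Rational(312686, 325) ≈ 962.11)
Mul(Function('B')(Mul(3, 426)), Pow(I, -1)) = Mul(Add(-1505, Pow(Mul(3, 426), 2), Mul(-260, Mul(3, 426))), Pow(Rational(312686, 325), -1)) = Mul(Add(-1505, Pow(1278, 2), Mul(-260, 1278)), Rational(325, 312686)) = Mul(Add(-1505, 1633284, -332280), Rational(325, 312686)) = Mul(1299499, Rational(325, 312686)) = Rational(422337175, 312686)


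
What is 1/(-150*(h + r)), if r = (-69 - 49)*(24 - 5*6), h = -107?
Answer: -1/90150 ≈ -1.1093e-5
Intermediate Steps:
r = 708 (r = -118*(24 - 30) = -118*(-6) = 708)
1/(-150*(h + r)) = 1/(-150*(-107 + 708)) = 1/(-150*601) = 1/(-90150) = -1/90150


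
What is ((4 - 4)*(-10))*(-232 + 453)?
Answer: 0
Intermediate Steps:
((4 - 4)*(-10))*(-232 + 453) = (0*(-10))*221 = 0*221 = 0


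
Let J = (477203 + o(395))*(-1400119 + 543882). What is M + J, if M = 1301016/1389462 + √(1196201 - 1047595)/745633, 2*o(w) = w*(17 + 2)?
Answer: -190732326163282667/463154 + √148606/745633 ≈ -4.1181e+11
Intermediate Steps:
o(w) = 19*w/2 (o(w) = (w*(17 + 2))/2 = (w*19)/2 = (19*w)/2 = 19*w/2)
M = 216836/231577 + √148606/745633 (M = 1301016*(1/1389462) + √148606*(1/745633) = 216836/231577 + √148606/745633 ≈ 0.93686)
J = -823623788907/2 (J = (477203 + (19/2)*395)*(-1400119 + 543882) = (477203 + 7505/2)*(-856237) = (961911/2)*(-856237) = -823623788907/2 ≈ -4.1181e+11)
M + J = (216836/231577 + √148606/745633) - 823623788907/2 = -190732326163282667/463154 + √148606/745633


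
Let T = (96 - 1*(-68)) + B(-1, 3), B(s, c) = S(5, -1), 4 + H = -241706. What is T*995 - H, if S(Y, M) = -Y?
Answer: 399915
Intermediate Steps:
H = -241710 (H = -4 - 241706 = -241710)
B(s, c) = -5 (B(s, c) = -1*5 = -5)
T = 159 (T = (96 - 1*(-68)) - 5 = (96 + 68) - 5 = 164 - 5 = 159)
T*995 - H = 159*995 - 1*(-241710) = 158205 + 241710 = 399915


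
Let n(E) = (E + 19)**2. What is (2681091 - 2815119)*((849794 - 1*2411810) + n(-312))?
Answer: 197847710676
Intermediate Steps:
n(E) = (19 + E)**2
(2681091 - 2815119)*((849794 - 1*2411810) + n(-312)) = (2681091 - 2815119)*((849794 - 1*2411810) + (19 - 312)**2) = -134028*((849794 - 2411810) + (-293)**2) = -134028*(-1562016 + 85849) = -134028*(-1476167) = 197847710676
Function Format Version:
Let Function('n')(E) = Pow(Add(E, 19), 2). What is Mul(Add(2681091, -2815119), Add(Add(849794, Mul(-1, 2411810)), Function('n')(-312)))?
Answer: 197847710676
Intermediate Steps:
Function('n')(E) = Pow(Add(19, E), 2)
Mul(Add(2681091, -2815119), Add(Add(849794, Mul(-1, 2411810)), Function('n')(-312))) = Mul(Add(2681091, -2815119), Add(Add(849794, Mul(-1, 2411810)), Pow(Add(19, -312), 2))) = Mul(-134028, Add(Add(849794, -2411810), Pow(-293, 2))) = Mul(-134028, Add(-1562016, 85849)) = Mul(-134028, -1476167) = 197847710676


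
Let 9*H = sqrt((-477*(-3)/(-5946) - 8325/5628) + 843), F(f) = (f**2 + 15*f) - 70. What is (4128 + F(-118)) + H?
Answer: 16212 + sqrt(726931709453523)/8366022 ≈ 16215.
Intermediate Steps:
F(f) = -70 + f**2 + 15*f
H = sqrt(726931709453523)/8366022 (H = sqrt((-477*(-3)/(-5946) - 8325/5628) + 843)/9 = sqrt((1431*(-1/5946) - 8325*1/5628) + 843)/9 = sqrt((-477/1982 - 2775/1876) + 843)/9 = sqrt(-3197451/1859116 + 843)/9 = sqrt(1564037337/1859116)/9 = (sqrt(726931709453523)/929558)/9 = sqrt(726931709453523)/8366022 ≈ 3.2228)
(4128 + F(-118)) + H = (4128 + (-70 + (-118)**2 + 15*(-118))) + sqrt(726931709453523)/8366022 = (4128 + (-70 + 13924 - 1770)) + sqrt(726931709453523)/8366022 = (4128 + 12084) + sqrt(726931709453523)/8366022 = 16212 + sqrt(726931709453523)/8366022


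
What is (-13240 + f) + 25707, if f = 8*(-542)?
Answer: 8131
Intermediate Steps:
f = -4336
(-13240 + f) + 25707 = (-13240 - 4336) + 25707 = -17576 + 25707 = 8131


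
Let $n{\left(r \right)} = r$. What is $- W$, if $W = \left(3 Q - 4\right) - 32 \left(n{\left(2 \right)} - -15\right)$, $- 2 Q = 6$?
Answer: $557$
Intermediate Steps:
$Q = -3$ ($Q = \left(- \frac{1}{2}\right) 6 = -3$)
$W = -557$ ($W = \left(3 \left(-3\right) - 4\right) - 32 \left(2 - -15\right) = \left(-9 - 4\right) - 32 \left(2 + 15\right) = -13 - 544 = -557$)
$- W = \left(-1\right) \left(-557\right) = 557$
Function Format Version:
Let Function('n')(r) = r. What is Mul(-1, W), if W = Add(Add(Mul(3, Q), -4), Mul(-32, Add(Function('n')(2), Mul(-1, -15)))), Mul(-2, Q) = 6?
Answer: 557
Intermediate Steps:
Q = -3 (Q = Mul(Rational(-1, 2), 6) = -3)
W = -557 (W = Add(Add(Mul(3, -3), -4), Mul(-32, Add(2, Mul(-1, -15)))) = Add(Add(-9, -4), Mul(-32, Add(2, 15))) = Add(-13, Mul(-32, 17)) = Add(-13, -544) = -557)
Mul(-1, W) = Mul(-1, -557) = 557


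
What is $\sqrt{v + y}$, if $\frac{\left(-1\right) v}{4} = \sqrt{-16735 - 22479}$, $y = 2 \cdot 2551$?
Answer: $\sqrt{5102 - 4 i \sqrt{39214}} \approx 71.642 - 5.5282 i$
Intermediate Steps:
$y = 5102$
$v = - 4 i \sqrt{39214}$ ($v = - 4 \sqrt{-16735 - 22479} = - 4 \sqrt{-39214} = - 4 i \sqrt{39214} \approx - 792.1 i$)
$\sqrt{v + y} = \sqrt{- 4 i \sqrt{39214} + 5102} = \sqrt{5102 - 4 i \sqrt{39214}}$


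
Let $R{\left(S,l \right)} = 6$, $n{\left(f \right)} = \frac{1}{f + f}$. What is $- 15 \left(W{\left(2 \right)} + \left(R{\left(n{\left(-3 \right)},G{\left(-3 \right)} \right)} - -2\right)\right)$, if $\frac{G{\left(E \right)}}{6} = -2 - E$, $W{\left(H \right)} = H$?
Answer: $-150$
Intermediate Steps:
$G{\left(E \right)} = -12 - 6 E$ ($G{\left(E \right)} = 6 \left(-2 - E\right) = -12 - 6 E$)
$n{\left(f \right)} = \frac{1}{2 f}$
$- 15 \left(W{\left(2 \right)} + \left(R{\left(n{\left(-3 \right)},G{\left(-3 \right)} \right)} - -2\right)\right) = - 15 \left(2 + \left(6 - -2\right)\right) = - 15 \left(2 + \left(6 + 2\right)\right) = - 15 \left(2 + 8\right) = \left(-15\right) 10 = -150$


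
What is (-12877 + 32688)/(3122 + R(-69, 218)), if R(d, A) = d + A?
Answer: 19811/3271 ≈ 6.0566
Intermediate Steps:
R(d, A) = A + d
(-12877 + 32688)/(3122 + R(-69, 218)) = (-12877 + 32688)/(3122 + (218 - 69)) = 19811/(3122 + 149) = 19811/3271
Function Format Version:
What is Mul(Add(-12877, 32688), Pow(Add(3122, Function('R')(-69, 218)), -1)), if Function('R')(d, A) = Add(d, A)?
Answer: Rational(19811, 3271) ≈ 6.0566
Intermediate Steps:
Function('R')(d, A) = Add(A, d)
Mul(Add(-12877, 32688), Pow(Add(3122, Function('R')(-69, 218)), -1)) = Mul(Add(-12877, 32688), Pow(Add(3122, Add(218, -69)), -1)) = Mul(19811, Pow(Add(3122, 149), -1)) = Mul(19811, Pow(3271, -1)) = Mul(19811, Rational(1, 3271)) = Rational(19811, 3271)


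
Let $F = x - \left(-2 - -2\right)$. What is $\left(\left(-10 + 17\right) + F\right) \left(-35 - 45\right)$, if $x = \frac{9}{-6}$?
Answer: $-440$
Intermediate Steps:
$x = - \frac{3}{2}$ ($x = 9 \left(- \frac{1}{6}\right) = - \frac{3}{2} \approx -1.5$)
$F = - \frac{3}{2}$ ($F = - \frac{3}{2} - \left(-2 - -2\right) = - \frac{3}{2} - \left(-2 + 2\right) = - \frac{3}{2} - 0 = - \frac{3}{2} + 0 = - \frac{3}{2} \approx -1.5$)
$\left(\left(-10 + 17\right) + F\right) \left(-35 - 45\right) = \left(\left(-10 + 17\right) - \frac{3}{2}\right) \left(-35 - 45\right) = \left(7 - \frac{3}{2}\right) \left(-80\right) = \frac{11}{2} \left(-80\right) = -440$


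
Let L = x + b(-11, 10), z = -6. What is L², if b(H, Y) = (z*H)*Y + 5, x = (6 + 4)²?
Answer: 585225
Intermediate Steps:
x = 100 (x = 10² = 100)
b(H, Y) = 5 - 6*H*Y (b(H, Y) = (-6*H)*Y + 5 = -6*H*Y + 5 = 5 - 6*H*Y)
L = 765 (L = 100 + (5 - 6*(-11)*10) = 100 + (5 + 660) = 100 + 665 = 765)
L² = 765² = 585225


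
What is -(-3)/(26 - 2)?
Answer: 1/8 ≈ 0.12500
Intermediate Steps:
-(-3)/(26 - 2) = -(-3)/24 = -3*(-1/24) = 1/8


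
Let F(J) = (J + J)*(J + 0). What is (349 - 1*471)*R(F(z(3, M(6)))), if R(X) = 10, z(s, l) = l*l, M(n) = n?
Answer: -1220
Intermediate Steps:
z(s, l) = l²
F(J) = 2*J² (F(J) = (2*J)*J = 2*J²)
(349 - 1*471)*R(F(z(3, M(6)))) = (349 - 1*471)*10 = (349 - 471)*10 = -122*10 = -1220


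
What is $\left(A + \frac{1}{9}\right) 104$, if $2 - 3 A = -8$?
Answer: $\frac{3224}{9} \approx 358.22$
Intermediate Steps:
$A = \frac{10}{3}$ ($A = \frac{2}{3} - - \frac{8}{3} = \frac{2}{3} + \frac{8}{3} = \frac{10}{3} \approx 3.3333$)
$\left(A + \frac{1}{9}\right) 104 = \left(\frac{10}{3} + \frac{1}{9}\right) 104 = \frac{31}{9} \cdot 104 = \frac{3224}{9}$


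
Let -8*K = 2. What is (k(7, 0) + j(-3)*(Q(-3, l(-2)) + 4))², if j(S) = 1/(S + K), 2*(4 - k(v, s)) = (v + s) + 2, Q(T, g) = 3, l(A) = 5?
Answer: 4761/676 ≈ 7.0429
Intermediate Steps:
K = -¼ (K = -⅛*2 = -¼ ≈ -0.25000)
k(v, s) = 3 - s/2 - v/2 (k(v, s) = 4 - ((v + s) + 2)/2 = 4 - ((s + v) + 2)/2 = 4 - (2 + s + v)/2 = 4 + (-1 - s/2 - v/2) = 3 - s/2 - v/2)
j(S) = 1/(-¼ + S) (j(S) = 1/(S - ¼) = 1/(-¼ + S))
(k(7, 0) + j(-3)*(Q(-3, l(-2)) + 4))² = ((3 - ½*0 - ½*7) + (4/(-1 + 4*(-3)))*(3 + 4))² = ((3 + 0 - 7/2) + (4/(-1 - 12))*7)² = (-½ + (4/(-13))*7)² = (-½ + (4*(-1/13))*7)² = (-½ - 4/13*7)² = (-½ - 28/13)² = (-69/26)² = 4761/676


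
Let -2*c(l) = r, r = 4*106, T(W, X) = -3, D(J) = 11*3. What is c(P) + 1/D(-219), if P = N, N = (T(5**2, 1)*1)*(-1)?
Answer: -6995/33 ≈ -211.97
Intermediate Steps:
D(J) = 33
r = 424
N = 3 (N = -3*1*(-1) = -3*(-1) = 3)
P = 3
c(l) = -212 (c(l) = -1/2*424 = -212)
c(P) + 1/D(-219) = -212 + 1/33 = -6995/33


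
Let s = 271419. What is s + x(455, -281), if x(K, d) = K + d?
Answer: 271593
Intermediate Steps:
s + x(455, -281) = 271419 + (455 - 281) = 271419 + 174 = 271593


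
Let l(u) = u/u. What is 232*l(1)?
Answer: 232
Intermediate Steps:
l(u) = 1
232*l(1) = 232*1 = 232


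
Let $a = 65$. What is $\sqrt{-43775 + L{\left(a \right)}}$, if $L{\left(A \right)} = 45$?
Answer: $i \sqrt{43730} \approx 209.12 i$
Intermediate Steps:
$\sqrt{-43775 + L{\left(a \right)}} = \sqrt{-43775 + 45} = \sqrt{-43730} = i \sqrt{43730}$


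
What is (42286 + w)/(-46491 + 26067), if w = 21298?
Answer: -7948/2553 ≈ -3.1132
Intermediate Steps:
(42286 + w)/(-46491 + 26067) = (42286 + 21298)/(-46491 + 26067) = 63584/(-20424) = 63584*(-1/20424) = -7948/2553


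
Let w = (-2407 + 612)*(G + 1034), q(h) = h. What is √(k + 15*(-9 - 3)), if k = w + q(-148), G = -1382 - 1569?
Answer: √3440687 ≈ 1854.9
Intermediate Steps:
G = -2951
w = 3441015 (w = (-2407 + 612)*(-2951 + 1034) = -1795*(-1917) = 3441015)
k = 3440867 (k = 3441015 - 148 = 3440867)
√(k + 15*(-9 - 3)) = √(3440867 + 15*(-9 - 3)) = √(3440867 + 15*(-12)) = √(3440867 - 180) = √3440687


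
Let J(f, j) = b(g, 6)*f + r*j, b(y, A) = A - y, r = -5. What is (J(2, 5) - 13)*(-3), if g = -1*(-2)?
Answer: 90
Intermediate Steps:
g = 2
J(f, j) = -5*j + 4*f (J(f, j) = (6 - 1*2)*f - 5*j = (6 - 2)*f - 5*j = 4*f - 5*j = -5*j + 4*f)
(J(2, 5) - 13)*(-3) = ((-5*5 + 4*2) - 13)*(-3) = ((-25 + 8) - 13)*(-3) = (-17 - 13)*(-3) = -30*(-3) = 90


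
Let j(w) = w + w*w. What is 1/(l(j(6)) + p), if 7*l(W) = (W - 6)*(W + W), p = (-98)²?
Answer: 1/10036 ≈ 9.9641e-5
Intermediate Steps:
p = 9604
j(w) = w + w²
l(W) = 2*W*(-6 + W)/7 (l(W) = ((W - 6)*(W + W))/7 = ((-6 + W)*(2*W))/7 = (2*W*(-6 + W))/7 = 2*W*(-6 + W)/7)
1/(l(j(6)) + p) = 1/(2*(6*(1 + 6))*(-6 + 6*(1 + 6))/7 + 9604) = 1/(2*(6*7)*(-6 + 6*7)/7 + 9604) = 1/((2/7)*42*(-6 + 42) + 9604) = 1/((2/7)*42*36 + 9604) = 1/(432 + 9604) = 1/10036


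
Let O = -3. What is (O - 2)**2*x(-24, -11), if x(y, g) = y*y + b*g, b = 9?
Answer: 11925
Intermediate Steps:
x(y, g) = y**2 + 9*g (x(y, g) = y*y + 9*g = y**2 + 9*g)
(O - 2)**2*x(-24, -11) = (-3 - 2)**2*((-24)**2 + 9*(-11)) = (-5)**2*(576 - 99) = 25*477 = 11925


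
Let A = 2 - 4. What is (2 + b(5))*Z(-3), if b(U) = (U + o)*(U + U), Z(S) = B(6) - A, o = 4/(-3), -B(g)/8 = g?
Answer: -5336/3 ≈ -1778.7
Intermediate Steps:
B(g) = -8*g
o = -4/3 (o = 4*(-⅓) = -4/3 ≈ -1.3333)
A = -2
Z(S) = -46 (Z(S) = -8*6 - 1*(-2) = -48 + 2 = -46)
b(U) = 2*U*(-4/3 + U) (b(U) = (U - 4/3)*(U + U) = (-4/3 + U)*(2*U) = 2*U*(-4/3 + U))
(2 + b(5))*Z(-3) = (2 + (⅔)*5*(-4 + 3*5))*(-46) = (2 + (⅔)*5*(-4 + 15))*(-46) = (2 + (⅔)*5*11)*(-46) = (2 + 110/3)*(-46) = (116/3)*(-46) = -5336/3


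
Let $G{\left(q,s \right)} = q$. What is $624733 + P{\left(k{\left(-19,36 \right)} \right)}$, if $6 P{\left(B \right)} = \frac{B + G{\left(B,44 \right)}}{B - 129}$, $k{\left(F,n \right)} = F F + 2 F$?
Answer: $\frac{363594929}{582} \approx 6.2473 \cdot 10^{5}$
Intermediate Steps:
$k{\left(F,n \right)} = F^{2} + 2 F$
$P{\left(B \right)} = \frac{B}{3 \left(-129 + B\right)}$ ($P{\left(B \right)} = \frac{\left(B + B\right) \frac{1}{B - 129}}{6} = \frac{2 B \frac{1}{-129 + B}}{6} = \frac{B}{3 \left(-129 + B\right)}$)
$624733 + P{\left(k{\left(-19,36 \right)} \right)} = 624733 + \frac{\left(-19\right) \left(2 - 19\right)}{3 \left(-129 - 19 \left(2 - 19\right)\right)} = 624733 + \frac{\left(-19\right) \left(-17\right)}{3 \left(-129 - -323\right)} = 624733 + \frac{1}{3} \cdot 323 \frac{1}{-129 + 323} = 624733 + \frac{1}{3} \cdot 323 \cdot \frac{1}{194} = 624733 + \frac{323}{582} = \frac{363594929}{582}$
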